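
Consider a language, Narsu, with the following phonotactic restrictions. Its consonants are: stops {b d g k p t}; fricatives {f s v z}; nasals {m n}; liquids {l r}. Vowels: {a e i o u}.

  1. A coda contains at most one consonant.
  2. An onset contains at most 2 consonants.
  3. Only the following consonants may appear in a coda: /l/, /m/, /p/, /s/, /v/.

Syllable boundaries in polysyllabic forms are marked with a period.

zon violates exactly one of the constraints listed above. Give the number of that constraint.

zon: syllable 1 coda contains /n/, which is not a licensed coda consonant.
This is a violation of constraint 3: "Only the following consonants may appear in a coda: /l/, /m/, /p/, /s/, /v/."
The remaining constraints (1, 2) are satisfied.

3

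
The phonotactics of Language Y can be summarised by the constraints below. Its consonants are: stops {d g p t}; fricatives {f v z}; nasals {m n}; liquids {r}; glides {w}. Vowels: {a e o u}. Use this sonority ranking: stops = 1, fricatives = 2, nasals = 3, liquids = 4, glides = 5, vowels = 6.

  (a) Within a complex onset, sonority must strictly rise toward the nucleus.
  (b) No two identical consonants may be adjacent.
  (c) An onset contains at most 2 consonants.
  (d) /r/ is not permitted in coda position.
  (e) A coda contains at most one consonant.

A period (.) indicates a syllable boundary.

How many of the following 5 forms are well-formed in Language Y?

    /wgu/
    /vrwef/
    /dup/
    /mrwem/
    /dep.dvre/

1

/wgu/ — violates constraint (a): syllable 1 onset /wg/: /w/ (glide, 5) → /g/ (stop, 1) does not rise → ill-formed
/vrwef/ — violates constraint (c): syllable 1 onset /vrw/ has 3 consonants (> 2) → ill-formed
/dup/ — σ1 onset /d/, coda /p/ ok → well-formed
/mrwem/ — violates constraint (c): syllable 1 onset /mrw/ has 3 consonants (> 2) → ill-formed
/dep.dvre/ — violates constraint (c): syllable 2 onset /dvr/ has 3 consonants (> 2) → ill-formed
Well-formed: /dup/ → 1.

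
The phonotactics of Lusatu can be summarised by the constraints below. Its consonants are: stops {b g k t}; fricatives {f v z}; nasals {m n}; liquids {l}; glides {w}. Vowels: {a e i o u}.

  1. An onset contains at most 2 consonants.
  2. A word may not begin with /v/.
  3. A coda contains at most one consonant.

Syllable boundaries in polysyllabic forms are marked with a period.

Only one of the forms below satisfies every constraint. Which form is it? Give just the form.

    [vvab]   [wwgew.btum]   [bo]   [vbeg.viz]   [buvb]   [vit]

[vvab] — violates constraint 2: word begins with /v/ → phonotactically illegal
[wwgew.btum] — violates constraint 1: syllable 1 onset /wwg/ has 3 consonants (> 2) → phonotactically illegal
[bo] — σ1 onset /b/, coda /∅/ ok → phonotactically legal
[vbeg.viz] — violates constraint 2: word begins with /v/ → phonotactically illegal
[buvb] — violates constraint 3: syllable 1 coda /vb/ has 2 consonants (> 1) → phonotactically illegal
[vit] — violates constraint 2: word begins with /v/ → phonotactically illegal

[bo]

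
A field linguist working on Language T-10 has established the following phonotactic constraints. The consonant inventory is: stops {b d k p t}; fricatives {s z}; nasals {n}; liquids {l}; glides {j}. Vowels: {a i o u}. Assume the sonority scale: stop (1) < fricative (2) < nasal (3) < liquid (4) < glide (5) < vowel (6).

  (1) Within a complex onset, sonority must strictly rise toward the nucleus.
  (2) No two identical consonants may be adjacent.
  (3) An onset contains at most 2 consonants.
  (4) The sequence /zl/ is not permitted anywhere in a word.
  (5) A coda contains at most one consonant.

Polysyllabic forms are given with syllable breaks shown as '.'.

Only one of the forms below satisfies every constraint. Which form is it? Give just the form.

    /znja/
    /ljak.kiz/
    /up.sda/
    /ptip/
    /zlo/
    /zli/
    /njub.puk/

/znja/ — violates constraint 3: syllable 1 onset /znj/ has 3 consonants (> 2) → illicit
/ljak.kiz/ — violates constraint 2: adjacent identical consonants /kk/ → illicit
/up.sda/ — violates constraint 1: syllable 2 onset /sd/: /s/ (fricative, 2) → /d/ (stop, 1) does not rise → illicit
/ptip/ — violates constraint 1: syllable 1 onset /pt/: /p/ (stop, 1) → /t/ (stop, 1) does not rise → illicit
/zlo/ — violates constraint 4: contains banned sequence /zl/ → illicit
/zli/ — violates constraint 4: contains banned sequence /zl/ → illicit
/njub.puk/ — σ1 onset /nj/ (3→5 rises), coda /b/ ok; σ2 onset /p/, coda /k/ ok → licit

/njub.puk/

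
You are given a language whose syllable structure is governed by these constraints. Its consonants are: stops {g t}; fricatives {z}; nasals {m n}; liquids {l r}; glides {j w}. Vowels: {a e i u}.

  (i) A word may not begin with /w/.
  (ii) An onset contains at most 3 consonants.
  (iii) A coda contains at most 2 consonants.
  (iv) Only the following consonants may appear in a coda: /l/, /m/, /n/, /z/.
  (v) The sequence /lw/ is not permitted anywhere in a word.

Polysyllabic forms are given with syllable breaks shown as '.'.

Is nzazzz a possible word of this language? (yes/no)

no

nzazzz — violates constraint (iii): syllable 1 coda /zzz/ has 3 consonants (> 2) → not permitted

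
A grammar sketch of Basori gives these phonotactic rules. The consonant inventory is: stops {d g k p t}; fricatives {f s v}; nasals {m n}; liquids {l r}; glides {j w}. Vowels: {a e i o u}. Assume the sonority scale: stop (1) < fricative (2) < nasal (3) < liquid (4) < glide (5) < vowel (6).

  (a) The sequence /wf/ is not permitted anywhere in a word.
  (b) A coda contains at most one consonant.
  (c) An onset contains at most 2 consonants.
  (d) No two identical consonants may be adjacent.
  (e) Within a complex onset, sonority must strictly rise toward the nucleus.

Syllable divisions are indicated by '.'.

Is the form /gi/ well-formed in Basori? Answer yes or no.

/gi/ — σ1 onset /g/, coda /∅/ ok → well-formed

yes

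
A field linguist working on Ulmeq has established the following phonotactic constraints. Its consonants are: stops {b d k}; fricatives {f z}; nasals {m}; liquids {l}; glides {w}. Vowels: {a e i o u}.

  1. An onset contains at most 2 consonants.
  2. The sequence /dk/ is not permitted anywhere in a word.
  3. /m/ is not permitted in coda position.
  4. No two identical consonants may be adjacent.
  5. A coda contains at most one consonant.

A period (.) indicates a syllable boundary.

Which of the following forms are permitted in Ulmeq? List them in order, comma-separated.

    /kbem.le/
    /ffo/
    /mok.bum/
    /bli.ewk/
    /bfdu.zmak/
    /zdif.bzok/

/kbem.le/ — violates constraint 3: syllable 1 coda contains /m/ → not permitted
/ffo/ — violates constraint 4: adjacent identical consonants /ff/ → not permitted
/mok.bum/ — violates constraint 3: syllable 2 coda contains /m/ → not permitted
/bli.ewk/ — violates constraint 5: syllable 2 coda /wk/ has 2 consonants (> 1) → not permitted
/bfdu.zmak/ — violates constraint 1: syllable 1 onset /bfd/ has 3 consonants (> 2) → not permitted
/zdif.bzok/ — σ1 onset /zd/ (2C), coda /f/ ok; σ2 onset /bz/ (2C), coda /k/ ok → permitted

/zdif.bzok/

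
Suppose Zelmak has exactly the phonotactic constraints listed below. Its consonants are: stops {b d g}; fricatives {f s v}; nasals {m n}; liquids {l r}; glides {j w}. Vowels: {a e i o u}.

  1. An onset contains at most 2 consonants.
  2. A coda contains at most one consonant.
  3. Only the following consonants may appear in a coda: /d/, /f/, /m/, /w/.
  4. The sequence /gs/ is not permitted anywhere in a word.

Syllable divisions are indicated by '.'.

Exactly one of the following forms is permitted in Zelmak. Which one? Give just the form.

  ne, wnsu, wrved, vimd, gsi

ne — σ1 onset /n/, coda /∅/ ok → permitted
wnsu — violates constraint 1: syllable 1 onset /wns/ has 3 consonants (> 2) → not permitted
wrved — violates constraint 1: syllable 1 onset /wrv/ has 3 consonants (> 2) → not permitted
vimd — violates constraint 2: syllable 1 coda /md/ has 2 consonants (> 1) → not permitted
gsi — violates constraint 4: contains banned sequence /gs/ → not permitted

ne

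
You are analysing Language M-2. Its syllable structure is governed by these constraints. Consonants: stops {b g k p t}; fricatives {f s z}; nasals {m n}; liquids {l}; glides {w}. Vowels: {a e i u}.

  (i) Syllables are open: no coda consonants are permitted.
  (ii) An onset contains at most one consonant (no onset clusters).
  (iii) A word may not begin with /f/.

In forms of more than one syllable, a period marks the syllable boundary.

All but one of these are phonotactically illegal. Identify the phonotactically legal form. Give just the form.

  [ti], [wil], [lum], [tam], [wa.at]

[ti]

[ti] — σ1 onset /t/, coda /∅/ ok → phonotactically legal
[wil] — violates constraint (i): syllable 1 coda /l/ has 1 consonant (> 0) → phonotactically illegal
[lum] — violates constraint (i): syllable 1 coda /m/ has 1 consonant (> 0) → phonotactically illegal
[tam] — violates constraint (i): syllable 1 coda /m/ has 1 consonant (> 0) → phonotactically illegal
[wa.at] — violates constraint (i): syllable 2 coda /t/ has 1 consonant (> 0) → phonotactically illegal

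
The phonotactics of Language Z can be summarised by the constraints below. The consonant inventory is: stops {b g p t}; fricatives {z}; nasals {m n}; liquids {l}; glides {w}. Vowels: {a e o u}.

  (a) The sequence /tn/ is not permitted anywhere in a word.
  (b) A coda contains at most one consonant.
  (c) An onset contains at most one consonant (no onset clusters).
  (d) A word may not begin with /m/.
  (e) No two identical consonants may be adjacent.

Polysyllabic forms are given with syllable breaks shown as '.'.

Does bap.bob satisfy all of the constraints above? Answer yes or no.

yes

bap.bob — σ1 onset /b/, coda /p/ ok; σ2 onset /b/, coda /b/ ok → licit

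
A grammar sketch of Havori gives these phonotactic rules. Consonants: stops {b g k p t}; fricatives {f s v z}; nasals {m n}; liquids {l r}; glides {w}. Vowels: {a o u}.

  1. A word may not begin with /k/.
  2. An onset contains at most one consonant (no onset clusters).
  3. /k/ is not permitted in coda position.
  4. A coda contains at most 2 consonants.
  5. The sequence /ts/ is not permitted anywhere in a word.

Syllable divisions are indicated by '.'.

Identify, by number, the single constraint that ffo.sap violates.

ffo.sap: syllable 1 onset /ff/ has 2 consonants (> 1).
This is a violation of constraint 2: "An onset contains at most one consonant (no onset clusters)."
The remaining constraints (1, 3, 4, 5) are satisfied.

2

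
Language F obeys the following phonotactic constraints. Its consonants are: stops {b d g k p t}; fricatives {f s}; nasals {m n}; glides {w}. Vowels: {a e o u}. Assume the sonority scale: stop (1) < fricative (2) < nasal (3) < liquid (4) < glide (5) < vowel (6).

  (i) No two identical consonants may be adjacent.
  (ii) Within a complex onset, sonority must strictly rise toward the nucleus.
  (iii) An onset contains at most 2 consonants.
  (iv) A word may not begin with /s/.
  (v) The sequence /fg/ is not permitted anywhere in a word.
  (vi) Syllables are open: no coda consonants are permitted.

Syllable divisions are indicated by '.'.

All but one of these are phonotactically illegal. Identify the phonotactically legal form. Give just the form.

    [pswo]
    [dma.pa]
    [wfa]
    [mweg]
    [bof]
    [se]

[pswo] — violates constraint (iii): syllable 1 onset /psw/ has 3 consonants (> 2) → phonotactically illegal
[dma.pa] — σ1 onset /dm/ (1→3 rises), coda /∅/ ok; σ2 onset /p/, coda /∅/ ok → phonotactically legal
[wfa] — violates constraint (ii): syllable 1 onset /wf/: /w/ (glide, 5) → /f/ (fricative, 2) does not rise → phonotactically illegal
[mweg] — violates constraint (vi): syllable 1 coda /g/ has 1 consonant (> 0) → phonotactically illegal
[bof] — violates constraint (vi): syllable 1 coda /f/ has 1 consonant (> 0) → phonotactically illegal
[se] — violates constraint (iv): word begins with /s/ → phonotactically illegal

[dma.pa]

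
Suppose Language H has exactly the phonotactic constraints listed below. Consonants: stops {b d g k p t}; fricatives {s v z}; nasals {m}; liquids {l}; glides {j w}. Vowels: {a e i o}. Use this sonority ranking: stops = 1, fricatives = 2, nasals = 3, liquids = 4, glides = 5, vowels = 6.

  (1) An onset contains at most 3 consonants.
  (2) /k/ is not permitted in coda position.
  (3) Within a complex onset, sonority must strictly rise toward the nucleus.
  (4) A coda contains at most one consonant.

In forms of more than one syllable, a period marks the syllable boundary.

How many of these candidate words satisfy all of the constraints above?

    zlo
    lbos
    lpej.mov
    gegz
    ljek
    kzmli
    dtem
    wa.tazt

zlo — σ1 onset /zl/ (2→4 rises), coda /∅/ ok → licit
lbos — violates constraint 3: syllable 1 onset /lb/: /l/ (liquid, 4) → /b/ (stop, 1) does not rise → illicit
lpej.mov — violates constraint 3: syllable 1 onset /lp/: /l/ (liquid, 4) → /p/ (stop, 1) does not rise → illicit
gegz — violates constraint 4: syllable 1 coda /gz/ has 2 consonants (> 1) → illicit
ljek — violates constraint 2: syllable 1 coda contains /k/ → illicit
kzmli — violates constraint 1: syllable 1 onset /kzml/ has 4 consonants (> 3) → illicit
dtem — violates constraint 3: syllable 1 onset /dt/: /d/ (stop, 1) → /t/ (stop, 1) does not rise → illicit
wa.tazt — violates constraint 4: syllable 2 coda /zt/ has 2 consonants (> 1) → illicit
Licit: zlo → 1.

1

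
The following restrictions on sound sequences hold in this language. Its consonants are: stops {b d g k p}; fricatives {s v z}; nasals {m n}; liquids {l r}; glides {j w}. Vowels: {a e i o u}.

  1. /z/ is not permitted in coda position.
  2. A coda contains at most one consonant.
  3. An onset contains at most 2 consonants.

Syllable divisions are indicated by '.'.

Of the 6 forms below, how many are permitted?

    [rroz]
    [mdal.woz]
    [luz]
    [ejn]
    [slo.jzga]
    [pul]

1

[rroz] — violates constraint 1: syllable 1 coda contains /z/ → not permitted
[mdal.woz] — violates constraint 1: syllable 2 coda contains /z/ → not permitted
[luz] — violates constraint 1: syllable 1 coda contains /z/ → not permitted
[ejn] — violates constraint 2: syllable 1 coda /jn/ has 2 consonants (> 1) → not permitted
[slo.jzga] — violates constraint 3: syllable 2 onset /jzg/ has 3 consonants (> 2) → not permitted
[pul] — σ1 onset /p/, coda /l/ ok → permitted
Permitted: [pul] → 1.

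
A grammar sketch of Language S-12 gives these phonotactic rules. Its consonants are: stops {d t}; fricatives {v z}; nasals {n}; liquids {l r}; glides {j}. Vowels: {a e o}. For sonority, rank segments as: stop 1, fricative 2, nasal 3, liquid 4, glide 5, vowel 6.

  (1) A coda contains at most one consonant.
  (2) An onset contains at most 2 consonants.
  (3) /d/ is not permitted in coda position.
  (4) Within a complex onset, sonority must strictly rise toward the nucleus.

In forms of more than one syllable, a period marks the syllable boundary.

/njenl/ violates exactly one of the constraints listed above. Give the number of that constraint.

1

/njenl/: syllable 1 coda /nl/ has 2 consonants (> 1).
This is a violation of constraint 1: "A coda contains at most one consonant."
The remaining constraints (2, 3, 4) are satisfied.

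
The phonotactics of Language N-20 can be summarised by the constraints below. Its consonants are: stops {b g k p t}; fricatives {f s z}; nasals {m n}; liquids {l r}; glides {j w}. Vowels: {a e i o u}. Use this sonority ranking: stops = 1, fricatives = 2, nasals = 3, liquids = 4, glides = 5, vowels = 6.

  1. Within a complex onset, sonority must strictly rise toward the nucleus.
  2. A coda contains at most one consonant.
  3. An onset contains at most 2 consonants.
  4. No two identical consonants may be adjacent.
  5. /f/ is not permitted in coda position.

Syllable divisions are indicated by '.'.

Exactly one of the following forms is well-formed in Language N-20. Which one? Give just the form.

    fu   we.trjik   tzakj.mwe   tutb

fu — σ1 onset /f/, coda /∅/ ok → well-formed
we.trjik — violates constraint 3: syllable 2 onset /trj/ has 3 consonants (> 2) → ill-formed
tzakj.mwe — violates constraint 2: syllable 1 coda /kj/ has 2 consonants (> 1) → ill-formed
tutb — violates constraint 2: syllable 1 coda /tb/ has 2 consonants (> 1) → ill-formed

fu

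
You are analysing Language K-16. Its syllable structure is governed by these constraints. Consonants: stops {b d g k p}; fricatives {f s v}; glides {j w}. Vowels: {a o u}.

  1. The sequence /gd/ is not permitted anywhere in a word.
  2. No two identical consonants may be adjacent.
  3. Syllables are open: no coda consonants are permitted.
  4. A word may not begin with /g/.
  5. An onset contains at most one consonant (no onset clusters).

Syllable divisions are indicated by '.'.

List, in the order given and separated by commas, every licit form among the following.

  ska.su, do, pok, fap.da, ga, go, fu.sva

do

ska.su — violates constraint 5: syllable 1 onset /sk/ has 2 consonants (> 1) → illicit
do — σ1 onset /d/, coda /∅/ ok → licit
pok — violates constraint 3: syllable 1 coda /k/ has 1 consonant (> 0) → illicit
fap.da — violates constraint 3: syllable 1 coda /p/ has 1 consonant (> 0) → illicit
ga — violates constraint 4: word begins with /g/ → illicit
go — violates constraint 4: word begins with /g/ → illicit
fu.sva — violates constraint 5: syllable 2 onset /sv/ has 2 consonants (> 1) → illicit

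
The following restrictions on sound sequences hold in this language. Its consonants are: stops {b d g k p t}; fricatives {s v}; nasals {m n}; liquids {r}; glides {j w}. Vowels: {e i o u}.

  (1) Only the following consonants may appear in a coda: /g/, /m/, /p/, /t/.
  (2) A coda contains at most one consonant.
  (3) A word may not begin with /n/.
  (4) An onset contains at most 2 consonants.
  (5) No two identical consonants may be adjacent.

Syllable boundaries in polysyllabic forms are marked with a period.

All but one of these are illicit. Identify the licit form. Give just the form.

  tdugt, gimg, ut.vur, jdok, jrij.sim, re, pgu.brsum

tdugt — violates constraint 2: syllable 1 coda /gt/ has 2 consonants (> 1) → illicit
gimg — violates constraint 2: syllable 1 coda /mg/ has 2 consonants (> 1) → illicit
ut.vur — violates constraint 1: syllable 2 coda contains /r/, which is not a licensed coda consonant → illicit
jdok — violates constraint 1: syllable 1 coda contains /k/, which is not a licensed coda consonant → illicit
jrij.sim — violates constraint 1: syllable 1 coda contains /j/, which is not a licensed coda consonant → illicit
re — σ1 onset /r/, coda /∅/ ok → licit
pgu.brsum — violates constraint 4: syllable 2 onset /brs/ has 3 consonants (> 2) → illicit

re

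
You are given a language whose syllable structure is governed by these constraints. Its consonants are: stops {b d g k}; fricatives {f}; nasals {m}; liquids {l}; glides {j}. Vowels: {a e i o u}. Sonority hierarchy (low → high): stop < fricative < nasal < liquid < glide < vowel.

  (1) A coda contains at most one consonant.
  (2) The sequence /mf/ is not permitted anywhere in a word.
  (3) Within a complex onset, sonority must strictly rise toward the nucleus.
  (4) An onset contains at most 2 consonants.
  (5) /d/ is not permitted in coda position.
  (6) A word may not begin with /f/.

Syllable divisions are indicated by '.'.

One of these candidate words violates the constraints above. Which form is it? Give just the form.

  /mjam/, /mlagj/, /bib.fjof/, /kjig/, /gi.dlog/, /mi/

/mjam/ — σ1 onset /mj/ (3→5 rises), coda /m/ ok → permitted
/mlagj/ — violates constraint 1: syllable 1 coda /gj/ has 2 consonants (> 1) → not permitted
/bib.fjof/ — σ1 onset /b/, coda /b/ ok; σ2 onset /fj/ (2→5 rises), coda /f/ ok → permitted
/kjig/ — σ1 onset /kj/ (1→5 rises), coda /g/ ok → permitted
/gi.dlog/ — σ1 onset /g/, coda /∅/ ok; σ2 onset /dl/ (1→4 rises), coda /g/ ok → permitted
/mi/ — σ1 onset /m/, coda /∅/ ok → permitted

/mlagj/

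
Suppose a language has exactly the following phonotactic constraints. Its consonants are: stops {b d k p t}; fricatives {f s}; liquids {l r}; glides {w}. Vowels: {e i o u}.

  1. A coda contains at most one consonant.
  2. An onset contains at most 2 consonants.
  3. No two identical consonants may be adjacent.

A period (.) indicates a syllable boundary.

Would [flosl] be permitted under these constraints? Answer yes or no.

[flosl] — violates constraint 1: syllable 1 coda /sl/ has 2 consonants (> 1) → not permitted

no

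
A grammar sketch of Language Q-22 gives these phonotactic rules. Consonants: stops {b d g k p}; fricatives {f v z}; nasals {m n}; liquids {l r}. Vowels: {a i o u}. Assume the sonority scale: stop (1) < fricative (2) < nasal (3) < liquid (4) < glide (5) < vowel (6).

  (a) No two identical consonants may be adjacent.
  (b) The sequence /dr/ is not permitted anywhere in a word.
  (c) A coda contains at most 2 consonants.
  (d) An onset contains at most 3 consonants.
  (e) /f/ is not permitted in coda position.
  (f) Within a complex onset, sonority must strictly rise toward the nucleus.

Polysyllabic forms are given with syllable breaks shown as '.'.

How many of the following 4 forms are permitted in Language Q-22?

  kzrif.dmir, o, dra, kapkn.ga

1

kzrif.dmir — violates constraint (e): syllable 1 coda contains /f/ → not permitted
o — σ1 onset /∅/, coda /∅/ ok → permitted
dra — violates constraint (b): contains banned sequence /dr/ → not permitted
kapkn.ga — violates constraint (c): syllable 1 coda /pkn/ has 3 consonants (> 2) → not permitted
Permitted: o → 1.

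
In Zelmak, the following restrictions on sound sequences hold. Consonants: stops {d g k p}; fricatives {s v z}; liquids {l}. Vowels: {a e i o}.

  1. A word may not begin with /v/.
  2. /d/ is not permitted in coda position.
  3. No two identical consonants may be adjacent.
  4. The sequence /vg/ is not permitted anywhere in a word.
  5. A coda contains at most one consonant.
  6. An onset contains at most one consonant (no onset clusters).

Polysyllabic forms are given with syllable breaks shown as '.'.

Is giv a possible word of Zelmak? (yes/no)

giv — σ1 onset /g/, coda /v/ ok → licit

yes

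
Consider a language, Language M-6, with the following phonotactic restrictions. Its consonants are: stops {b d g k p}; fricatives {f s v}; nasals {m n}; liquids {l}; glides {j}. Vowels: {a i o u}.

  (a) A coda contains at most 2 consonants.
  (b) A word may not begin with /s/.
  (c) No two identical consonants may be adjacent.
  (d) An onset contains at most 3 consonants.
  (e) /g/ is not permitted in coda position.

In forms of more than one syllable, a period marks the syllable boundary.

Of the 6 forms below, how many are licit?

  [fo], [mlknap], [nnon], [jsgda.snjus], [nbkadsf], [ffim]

1

[fo] — σ1 onset /f/, coda /∅/ ok → licit
[mlknap] — violates constraint (d): syllable 1 onset /mlkn/ has 4 consonants (> 3) → illicit
[nnon] — violates constraint (c): adjacent identical consonants /nn/ → illicit
[jsgda.snjus] — violates constraint (d): syllable 1 onset /jsgd/ has 4 consonants (> 3) → illicit
[nbkadsf] — violates constraint (a): syllable 1 coda /dsf/ has 3 consonants (> 2) → illicit
[ffim] — violates constraint (c): adjacent identical consonants /ff/ → illicit
Licit: [fo] → 1.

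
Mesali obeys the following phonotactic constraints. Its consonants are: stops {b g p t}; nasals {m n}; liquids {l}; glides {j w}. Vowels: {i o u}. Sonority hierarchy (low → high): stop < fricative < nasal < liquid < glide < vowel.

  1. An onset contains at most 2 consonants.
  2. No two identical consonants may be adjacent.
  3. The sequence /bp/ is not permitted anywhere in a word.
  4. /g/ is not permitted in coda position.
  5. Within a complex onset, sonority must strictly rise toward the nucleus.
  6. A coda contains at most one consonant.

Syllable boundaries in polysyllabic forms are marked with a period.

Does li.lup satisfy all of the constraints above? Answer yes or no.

yes

li.lup — σ1 onset /l/, coda /∅/ ok; σ2 onset /l/, coda /p/ ok → phonotactically legal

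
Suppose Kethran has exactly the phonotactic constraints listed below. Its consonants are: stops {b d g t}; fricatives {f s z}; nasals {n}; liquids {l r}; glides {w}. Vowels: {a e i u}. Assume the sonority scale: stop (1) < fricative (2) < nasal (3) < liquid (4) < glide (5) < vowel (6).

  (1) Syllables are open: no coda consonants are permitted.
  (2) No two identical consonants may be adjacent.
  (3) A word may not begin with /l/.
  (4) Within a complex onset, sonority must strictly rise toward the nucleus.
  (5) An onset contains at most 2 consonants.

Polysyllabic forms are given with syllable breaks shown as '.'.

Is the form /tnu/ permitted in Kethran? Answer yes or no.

yes

/tnu/ — σ1 onset /tn/ (1→3 rises), coda /∅/ ok → permitted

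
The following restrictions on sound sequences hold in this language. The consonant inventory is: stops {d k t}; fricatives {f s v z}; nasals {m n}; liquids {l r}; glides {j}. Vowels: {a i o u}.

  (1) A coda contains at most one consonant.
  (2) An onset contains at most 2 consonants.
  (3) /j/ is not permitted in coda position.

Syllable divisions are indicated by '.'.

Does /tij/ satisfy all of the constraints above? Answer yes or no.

/tij/ — violates constraint 3: syllable 1 coda contains /j/ → ill-formed

no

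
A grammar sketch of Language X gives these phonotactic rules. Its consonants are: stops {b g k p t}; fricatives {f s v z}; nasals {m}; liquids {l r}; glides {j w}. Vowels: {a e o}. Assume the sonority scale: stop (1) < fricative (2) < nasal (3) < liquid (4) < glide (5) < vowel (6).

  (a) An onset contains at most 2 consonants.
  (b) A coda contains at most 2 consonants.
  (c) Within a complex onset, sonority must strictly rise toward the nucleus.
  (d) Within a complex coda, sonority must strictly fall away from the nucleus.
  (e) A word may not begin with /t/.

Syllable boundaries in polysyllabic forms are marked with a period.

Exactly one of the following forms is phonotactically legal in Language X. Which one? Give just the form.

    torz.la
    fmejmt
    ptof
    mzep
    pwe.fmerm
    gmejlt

pwe.fmerm

torz.la — violates constraint (e): word begins with /t/ → phonotactically illegal
fmejmt — violates constraint (b): syllable 1 coda /jmt/ has 3 consonants (> 2) → phonotactically illegal
ptof — violates constraint (c): syllable 1 onset /pt/: /p/ (stop, 1) → /t/ (stop, 1) does not rise → phonotactically illegal
mzep — violates constraint (c): syllable 1 onset /mz/: /m/ (nasal, 3) → /z/ (fricative, 2) does not rise → phonotactically illegal
pwe.fmerm — σ1 onset /pw/ (1→5 rises), coda /∅/ ok; σ2 onset /fm/ (2→3 rises), coda /rm/ (4→3 falls) ok → phonotactically legal
gmejlt — violates constraint (b): syllable 1 coda /jlt/ has 3 consonants (> 2) → phonotactically illegal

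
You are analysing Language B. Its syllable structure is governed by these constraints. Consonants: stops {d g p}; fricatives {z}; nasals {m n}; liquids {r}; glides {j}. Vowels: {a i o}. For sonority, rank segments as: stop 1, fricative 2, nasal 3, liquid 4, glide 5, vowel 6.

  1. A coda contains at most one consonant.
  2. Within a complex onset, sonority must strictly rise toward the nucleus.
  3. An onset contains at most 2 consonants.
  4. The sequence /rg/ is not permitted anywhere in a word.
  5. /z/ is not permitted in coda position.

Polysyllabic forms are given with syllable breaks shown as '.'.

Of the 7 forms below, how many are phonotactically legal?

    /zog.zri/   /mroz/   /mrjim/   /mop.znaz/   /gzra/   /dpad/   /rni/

1

/zog.zri/ — σ1 onset /z/, coda /g/ ok; σ2 onset /zr/ (2→4 rises), coda /∅/ ok → phonotactically legal
/mroz/ — violates constraint 5: syllable 1 coda contains /z/ → phonotactically illegal
/mrjim/ — violates constraint 3: syllable 1 onset /mrj/ has 3 consonants (> 2) → phonotactically illegal
/mop.znaz/ — violates constraint 5: syllable 2 coda contains /z/ → phonotactically illegal
/gzra/ — violates constraint 3: syllable 1 onset /gzr/ has 3 consonants (> 2) → phonotactically illegal
/dpad/ — violates constraint 2: syllable 1 onset /dp/: /d/ (stop, 1) → /p/ (stop, 1) does not rise → phonotactically illegal
/rni/ — violates constraint 2: syllable 1 onset /rn/: /r/ (liquid, 4) → /n/ (nasal, 3) does not rise → phonotactically illegal
Phonotactically legal: /zog.zri/ → 1.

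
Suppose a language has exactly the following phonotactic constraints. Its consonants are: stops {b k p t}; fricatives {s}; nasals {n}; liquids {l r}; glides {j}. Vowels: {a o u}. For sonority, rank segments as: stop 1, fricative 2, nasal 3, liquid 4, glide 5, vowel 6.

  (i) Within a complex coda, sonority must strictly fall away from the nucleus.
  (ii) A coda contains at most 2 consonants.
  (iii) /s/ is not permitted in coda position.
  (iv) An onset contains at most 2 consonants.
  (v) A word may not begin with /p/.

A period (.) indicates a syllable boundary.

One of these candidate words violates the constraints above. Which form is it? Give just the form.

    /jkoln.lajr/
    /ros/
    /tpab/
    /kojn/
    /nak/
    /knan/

/jkoln.lajr/ — σ1 onset /jk/ (2C), coda /ln/ (4→3 falls) ok; σ2 onset /l/, coda /jr/ (5→4 falls) ok → permitted
/ros/ — violates constraint (iii): syllable 1 coda contains /s/ → not permitted
/tpab/ — σ1 onset /tp/ (2C), coda /b/ ok → permitted
/kojn/ — σ1 onset /k/, coda /jn/ (5→3 falls) ok → permitted
/nak/ — σ1 onset /n/, coda /k/ ok → permitted
/knan/ — σ1 onset /kn/ (2C), coda /n/ ok → permitted

/ros/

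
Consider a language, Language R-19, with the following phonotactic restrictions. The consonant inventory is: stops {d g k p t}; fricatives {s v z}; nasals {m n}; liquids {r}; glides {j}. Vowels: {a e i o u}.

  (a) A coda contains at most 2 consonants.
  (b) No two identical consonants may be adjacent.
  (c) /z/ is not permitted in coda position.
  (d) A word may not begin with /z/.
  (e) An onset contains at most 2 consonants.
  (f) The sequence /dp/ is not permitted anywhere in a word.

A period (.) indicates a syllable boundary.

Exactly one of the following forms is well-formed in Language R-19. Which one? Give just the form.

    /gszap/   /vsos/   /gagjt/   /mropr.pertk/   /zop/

/gszap/ — violates constraint (e): syllable 1 onset /gsz/ has 3 consonants (> 2) → ill-formed
/vsos/ — σ1 onset /vs/ (2C), coda /s/ ok → well-formed
/gagjt/ — violates constraint (a): syllable 1 coda /gjt/ has 3 consonants (> 2) → ill-formed
/mropr.pertk/ — violates constraint (a): syllable 2 coda /rtk/ has 3 consonants (> 2) → ill-formed
/zop/ — violates constraint (d): word begins with /z/ → ill-formed

/vsos/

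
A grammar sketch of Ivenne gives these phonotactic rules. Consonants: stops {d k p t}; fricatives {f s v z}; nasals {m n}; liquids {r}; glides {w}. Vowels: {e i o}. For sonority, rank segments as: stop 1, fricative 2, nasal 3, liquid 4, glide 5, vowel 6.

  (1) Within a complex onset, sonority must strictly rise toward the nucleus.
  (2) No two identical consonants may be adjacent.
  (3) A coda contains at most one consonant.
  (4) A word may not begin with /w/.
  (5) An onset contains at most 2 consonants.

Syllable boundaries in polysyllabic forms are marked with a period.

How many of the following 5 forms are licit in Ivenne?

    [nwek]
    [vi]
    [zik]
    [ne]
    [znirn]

[nwek] — σ1 onset /nw/ (3→5 rises), coda /k/ ok → licit
[vi] — σ1 onset /v/, coda /∅/ ok → licit
[zik] — σ1 onset /z/, coda /k/ ok → licit
[ne] — σ1 onset /n/, coda /∅/ ok → licit
[znirn] — violates constraint 3: syllable 1 coda /rn/ has 2 consonants (> 1) → illicit
Licit: [nwek], [vi], [zik], [ne] → 4.

4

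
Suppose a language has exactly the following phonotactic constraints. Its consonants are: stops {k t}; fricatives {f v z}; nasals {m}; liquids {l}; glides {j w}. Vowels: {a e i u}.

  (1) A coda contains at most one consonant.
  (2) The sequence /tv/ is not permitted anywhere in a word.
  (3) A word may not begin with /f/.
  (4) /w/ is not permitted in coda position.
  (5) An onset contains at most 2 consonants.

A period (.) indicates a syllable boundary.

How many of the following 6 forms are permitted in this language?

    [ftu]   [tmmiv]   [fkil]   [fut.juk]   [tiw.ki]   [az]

[ftu] — violates constraint 3: word begins with /f/ → not permitted
[tmmiv] — violates constraint 5: syllable 1 onset /tmm/ has 3 consonants (> 2) → not permitted
[fkil] — violates constraint 3: word begins with /f/ → not permitted
[fut.juk] — violates constraint 3: word begins with /f/ → not permitted
[tiw.ki] — violates constraint 4: syllable 1 coda contains /w/ → not permitted
[az] — σ1 onset /∅/, coda /z/ ok → permitted
Permitted: [az] → 1.

1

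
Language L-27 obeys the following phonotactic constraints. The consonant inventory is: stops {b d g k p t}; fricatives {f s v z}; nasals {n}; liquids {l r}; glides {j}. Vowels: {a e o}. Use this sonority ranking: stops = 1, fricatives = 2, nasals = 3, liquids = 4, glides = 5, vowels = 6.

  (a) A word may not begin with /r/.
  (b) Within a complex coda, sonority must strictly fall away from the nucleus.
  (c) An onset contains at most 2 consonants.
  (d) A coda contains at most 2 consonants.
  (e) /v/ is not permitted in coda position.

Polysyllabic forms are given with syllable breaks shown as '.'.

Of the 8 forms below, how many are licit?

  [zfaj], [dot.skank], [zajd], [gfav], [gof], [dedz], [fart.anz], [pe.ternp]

5

[zfaj] — σ1 onset /zf/ (2C), coda /j/ ok → licit
[dot.skank] — σ1 onset /d/, coda /t/ ok; σ2 onset /sk/ (2C), coda /nk/ (3→1 falls) ok → licit
[zajd] — σ1 onset /z/, coda /jd/ (5→1 falls) ok → licit
[gfav] — violates constraint (e): syllable 1 coda contains /v/ → illicit
[gof] — σ1 onset /g/, coda /f/ ok → licit
[dedz] — violates constraint (b): syllable 1 coda /dz/: /d/ (stop, 1) → /z/ (fricative, 2) does not fall → illicit
[fart.anz] — σ1 onset /f/, coda /rt/ (4→1 falls) ok; σ2 onset /∅/, coda /nz/ (3→2 falls) ok → licit
[pe.ternp] — violates constraint (d): syllable 2 coda /rnp/ has 3 consonants (> 2) → illicit
Licit: [zfaj], [dot.skank], [zajd], [gof], [fart.anz] → 5.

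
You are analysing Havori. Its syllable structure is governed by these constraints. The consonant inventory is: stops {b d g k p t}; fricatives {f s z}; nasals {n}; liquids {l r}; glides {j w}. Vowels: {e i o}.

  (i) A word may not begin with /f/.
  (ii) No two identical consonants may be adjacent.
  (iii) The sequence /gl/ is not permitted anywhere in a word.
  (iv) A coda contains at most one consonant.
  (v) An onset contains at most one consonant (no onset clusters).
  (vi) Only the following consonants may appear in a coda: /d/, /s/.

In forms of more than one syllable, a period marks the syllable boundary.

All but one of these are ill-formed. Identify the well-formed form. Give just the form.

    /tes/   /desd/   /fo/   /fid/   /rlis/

/tes/ — σ1 onset /t/, coda /s/ ok → well-formed
/desd/ — violates constraint (iv): syllable 1 coda /sd/ has 2 consonants (> 1) → ill-formed
/fo/ — violates constraint (i): word begins with /f/ → ill-formed
/fid/ — violates constraint (i): word begins with /f/ → ill-formed
/rlis/ — violates constraint (v): syllable 1 onset /rl/ has 2 consonants (> 1) → ill-formed

/tes/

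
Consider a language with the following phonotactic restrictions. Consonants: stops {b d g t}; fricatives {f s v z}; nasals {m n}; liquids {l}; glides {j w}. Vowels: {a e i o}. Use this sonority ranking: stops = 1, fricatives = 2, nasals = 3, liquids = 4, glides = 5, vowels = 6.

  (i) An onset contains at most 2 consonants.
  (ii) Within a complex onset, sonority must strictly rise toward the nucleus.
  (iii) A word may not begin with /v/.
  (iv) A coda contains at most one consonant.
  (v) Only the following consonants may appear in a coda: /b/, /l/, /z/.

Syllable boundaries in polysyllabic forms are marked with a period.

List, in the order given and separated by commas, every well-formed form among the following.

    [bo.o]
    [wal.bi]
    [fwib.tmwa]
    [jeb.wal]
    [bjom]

[bo.o] — σ1 onset /b/, coda /∅/ ok; σ2 onset /∅/, coda /∅/ ok → well-formed
[wal.bi] — σ1 onset /w/, coda /l/ ok; σ2 onset /b/, coda /∅/ ok → well-formed
[fwib.tmwa] — violates constraint (i): syllable 2 onset /tmw/ has 3 consonants (> 2) → ill-formed
[jeb.wal] — σ1 onset /j/, coda /b/ ok; σ2 onset /w/, coda /l/ ok → well-formed
[bjom] — violates constraint (v): syllable 1 coda contains /m/, which is not a licensed coda consonant → ill-formed

[bo.o], [wal.bi], [jeb.wal]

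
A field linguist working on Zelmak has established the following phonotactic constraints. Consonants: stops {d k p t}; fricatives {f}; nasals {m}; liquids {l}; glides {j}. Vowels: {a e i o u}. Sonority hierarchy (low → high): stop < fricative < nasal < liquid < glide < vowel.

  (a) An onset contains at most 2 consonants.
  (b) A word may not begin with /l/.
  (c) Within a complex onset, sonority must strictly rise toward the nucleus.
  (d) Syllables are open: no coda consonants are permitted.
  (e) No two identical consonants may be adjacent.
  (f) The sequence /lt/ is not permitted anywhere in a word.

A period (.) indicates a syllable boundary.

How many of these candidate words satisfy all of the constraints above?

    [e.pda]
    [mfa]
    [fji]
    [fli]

2

[e.pda] — violates constraint (c): syllable 2 onset /pd/: /p/ (stop, 1) → /d/ (stop, 1) does not rise → ill-formed
[mfa] — violates constraint (c): syllable 1 onset /mf/: /m/ (nasal, 3) → /f/ (fricative, 2) does not rise → ill-formed
[fji] — σ1 onset /fj/ (2→5 rises), coda /∅/ ok → well-formed
[fli] — σ1 onset /fl/ (2→4 rises), coda /∅/ ok → well-formed
Well-formed: [fji], [fli] → 2.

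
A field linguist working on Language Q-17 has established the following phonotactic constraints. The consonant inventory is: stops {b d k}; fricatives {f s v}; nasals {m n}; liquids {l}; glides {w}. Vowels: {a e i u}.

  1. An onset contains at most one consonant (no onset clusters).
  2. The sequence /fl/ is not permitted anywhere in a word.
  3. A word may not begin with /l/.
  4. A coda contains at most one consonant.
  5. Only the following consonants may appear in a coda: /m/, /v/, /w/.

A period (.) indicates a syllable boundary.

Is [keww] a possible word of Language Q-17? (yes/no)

[keww] — violates constraint 4: syllable 1 coda /ww/ has 2 consonants (> 1) → illicit

no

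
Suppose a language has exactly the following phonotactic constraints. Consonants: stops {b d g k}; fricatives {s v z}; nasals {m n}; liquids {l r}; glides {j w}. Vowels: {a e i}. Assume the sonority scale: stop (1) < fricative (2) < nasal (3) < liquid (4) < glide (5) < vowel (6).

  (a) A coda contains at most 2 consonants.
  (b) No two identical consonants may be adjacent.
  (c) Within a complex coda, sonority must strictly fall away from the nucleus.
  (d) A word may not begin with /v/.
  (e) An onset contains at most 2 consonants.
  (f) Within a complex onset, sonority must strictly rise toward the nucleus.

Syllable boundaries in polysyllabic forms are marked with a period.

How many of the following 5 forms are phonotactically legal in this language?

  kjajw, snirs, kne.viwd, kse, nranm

kjajw — violates constraint (c): syllable 1 coda /jw/: /j/ (glide, 5) → /w/ (glide, 5) does not fall → phonotactically illegal
snirs — σ1 onset /sn/ (2→3 rises), coda /rs/ (4→2 falls) ok → phonotactically legal
kne.viwd — σ1 onset /kn/ (1→3 rises), coda /∅/ ok; σ2 onset /v/, coda /wd/ (5→1 falls) ok → phonotactically legal
kse — σ1 onset /ks/ (1→2 rises), coda /∅/ ok → phonotactically legal
nranm — violates constraint (c): syllable 1 coda /nm/: /n/ (nasal, 3) → /m/ (nasal, 3) does not fall → phonotactically illegal
Phonotactically legal: snirs, kne.viwd, kse → 3.

3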